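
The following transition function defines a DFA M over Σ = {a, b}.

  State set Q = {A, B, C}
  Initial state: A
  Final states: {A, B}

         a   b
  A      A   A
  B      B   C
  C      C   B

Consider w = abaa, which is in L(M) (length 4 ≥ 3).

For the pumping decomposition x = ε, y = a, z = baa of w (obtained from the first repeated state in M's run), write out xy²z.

xy^2z = ε·a·a·baa = aabaa.
Reading y = a takes M from A back to A, so after x·y·y the machine is still in A, and z then leads to the accepting state A. Hence aabaa ∈ L(M).

aabaa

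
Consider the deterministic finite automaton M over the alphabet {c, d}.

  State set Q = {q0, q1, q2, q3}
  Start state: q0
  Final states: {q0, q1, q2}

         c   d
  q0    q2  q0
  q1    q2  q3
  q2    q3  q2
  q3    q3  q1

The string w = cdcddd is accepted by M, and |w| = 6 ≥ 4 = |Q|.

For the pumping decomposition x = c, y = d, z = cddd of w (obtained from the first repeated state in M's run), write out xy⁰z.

ccddd

xy⁰z = xz = c·cddd = ccddd.
Reading y = d takes M from q2 back to q2, so after x the machine is still in q2, and z then leads to the accepting state q1. Hence ccddd ∈ L(M).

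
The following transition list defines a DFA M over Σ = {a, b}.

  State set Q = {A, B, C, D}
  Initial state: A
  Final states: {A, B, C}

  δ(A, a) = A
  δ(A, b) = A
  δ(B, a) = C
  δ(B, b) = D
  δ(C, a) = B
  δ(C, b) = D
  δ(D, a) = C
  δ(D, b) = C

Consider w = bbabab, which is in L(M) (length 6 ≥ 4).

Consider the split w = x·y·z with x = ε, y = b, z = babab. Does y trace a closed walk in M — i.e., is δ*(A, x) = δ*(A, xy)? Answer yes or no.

yes

Run of M on the first 1 characters of w = b:
  step 0: A  (start)
  step 1: A  (read b: A→A)

After x (step 0): A. After xy (step 1): A.
They match, so y = b drives M around a cycle from A back to itself; pumping y any number of times keeps M in A before reading z, and xyⁱz ∈ L(M) for every i ≥ 0.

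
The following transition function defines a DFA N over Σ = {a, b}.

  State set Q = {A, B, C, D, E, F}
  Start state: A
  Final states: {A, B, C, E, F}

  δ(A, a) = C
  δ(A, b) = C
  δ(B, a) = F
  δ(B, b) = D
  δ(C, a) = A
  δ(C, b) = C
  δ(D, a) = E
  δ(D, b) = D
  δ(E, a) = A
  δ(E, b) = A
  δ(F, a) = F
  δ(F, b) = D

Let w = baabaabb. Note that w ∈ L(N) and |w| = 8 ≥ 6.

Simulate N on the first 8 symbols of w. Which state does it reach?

C

State sequence: A -b-> C -a-> A -a-> C -b-> C -a-> A -a-> C -b-> C -b-> C

After reading 8 characters, N is in state C.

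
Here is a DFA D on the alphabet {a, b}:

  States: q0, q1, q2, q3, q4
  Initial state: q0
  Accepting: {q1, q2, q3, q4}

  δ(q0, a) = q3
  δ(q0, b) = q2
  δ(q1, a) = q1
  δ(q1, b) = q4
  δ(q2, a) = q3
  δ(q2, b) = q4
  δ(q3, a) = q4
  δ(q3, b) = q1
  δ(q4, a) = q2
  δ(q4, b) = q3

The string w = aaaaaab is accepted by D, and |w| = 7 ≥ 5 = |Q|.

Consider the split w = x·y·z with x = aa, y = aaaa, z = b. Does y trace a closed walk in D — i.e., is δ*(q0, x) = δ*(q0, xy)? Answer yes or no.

Run of D on the first 6 characters of w = a a a a a a:
  step 0: q0  (start)
  step 1: q3  (read a: q0→q3)
  step 2: q4  (read a: q3→q4)
  step 3: q2  (read a: q4→q2)
  step 4: q3  (read a: q2→q3)
  step 5: q4  (read a: q3→q4)
  step 6: q2  (read a: q4→q2)

After x (step 2): q4. After xy (step 6): q2.
They differ (q4 ≠ q2), so y is not a cycle from the state after x; this split is not the one the pumping-lemma construction produces, and pumping y need not keep the string in L(D).

no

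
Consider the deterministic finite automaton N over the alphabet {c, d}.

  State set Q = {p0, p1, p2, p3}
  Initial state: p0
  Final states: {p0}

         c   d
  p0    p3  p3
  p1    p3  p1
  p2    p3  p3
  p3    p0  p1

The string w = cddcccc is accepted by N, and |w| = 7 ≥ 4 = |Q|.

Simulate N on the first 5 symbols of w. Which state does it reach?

State sequence: p0 -c-> p3 -d-> p1 -d-> p1 -c-> p3 -c-> p0

After reading 5 characters, N is in state p0.
(This kind of state-tracing is the core of the pumping-lemma construction: with 4 states, pigeonhole forces a repeat within the first 4 steps.)

p0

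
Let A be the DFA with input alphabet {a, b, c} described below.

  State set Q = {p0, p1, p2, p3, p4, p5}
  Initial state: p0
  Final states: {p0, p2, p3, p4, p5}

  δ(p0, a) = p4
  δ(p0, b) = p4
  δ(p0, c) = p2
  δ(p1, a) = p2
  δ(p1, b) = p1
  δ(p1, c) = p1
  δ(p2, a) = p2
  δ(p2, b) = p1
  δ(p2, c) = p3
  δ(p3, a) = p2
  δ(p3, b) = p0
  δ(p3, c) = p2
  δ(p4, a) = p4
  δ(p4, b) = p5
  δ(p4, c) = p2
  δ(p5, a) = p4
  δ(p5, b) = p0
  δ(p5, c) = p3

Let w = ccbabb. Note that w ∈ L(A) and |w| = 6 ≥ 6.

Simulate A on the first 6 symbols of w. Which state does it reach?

State sequence: p0 -c-> p2 -c-> p3 -b-> p0 -a-> p4 -b-> p5 -b-> p0

After reading 6 characters, A is in state p0.

p0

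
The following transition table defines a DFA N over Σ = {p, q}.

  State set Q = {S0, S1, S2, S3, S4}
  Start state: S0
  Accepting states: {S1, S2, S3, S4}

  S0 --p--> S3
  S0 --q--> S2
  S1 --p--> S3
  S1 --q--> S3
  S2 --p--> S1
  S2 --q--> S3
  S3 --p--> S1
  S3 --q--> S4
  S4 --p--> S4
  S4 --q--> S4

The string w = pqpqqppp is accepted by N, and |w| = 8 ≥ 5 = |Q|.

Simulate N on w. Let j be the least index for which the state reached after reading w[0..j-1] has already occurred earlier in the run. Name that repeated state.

S4

State sequence: S0 -p-> S3 -q-> S4 -p-> S4 -q-> S4 -q-> S4 -p-> S4 -p-> S4 -p-> S4
First repeat at step 3: S4 was already visited.

The earliest repeat is at step j = 3: N is in S4, which it already visited at step i = 2.
The DFA has 5 states, so the proof of the pumping lemma guarantees a repeated state among the first 5+1 visited; the segment between the two visits is the pumpable y.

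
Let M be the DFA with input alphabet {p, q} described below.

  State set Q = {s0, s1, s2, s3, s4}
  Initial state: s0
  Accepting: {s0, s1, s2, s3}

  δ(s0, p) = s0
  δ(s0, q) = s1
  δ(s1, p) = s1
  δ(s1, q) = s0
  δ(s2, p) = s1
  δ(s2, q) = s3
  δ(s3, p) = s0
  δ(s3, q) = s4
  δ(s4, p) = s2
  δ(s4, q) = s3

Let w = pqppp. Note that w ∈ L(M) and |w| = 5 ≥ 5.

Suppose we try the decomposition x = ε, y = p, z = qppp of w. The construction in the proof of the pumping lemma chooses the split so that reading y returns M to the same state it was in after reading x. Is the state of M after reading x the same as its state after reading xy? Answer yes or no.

Run of M on the first 1 characters of w = p:
  step 0: s0  (start)
  step 1: s0  (read p: s0→s0)

After x (step 0): s0. After xy (step 1): s0.
They match, so y = p drives M around a cycle from s0 back to itself; pumping y any number of times keeps M in s0 before reading z, and xyⁱz ∈ L(M) for every i ≥ 0.

yes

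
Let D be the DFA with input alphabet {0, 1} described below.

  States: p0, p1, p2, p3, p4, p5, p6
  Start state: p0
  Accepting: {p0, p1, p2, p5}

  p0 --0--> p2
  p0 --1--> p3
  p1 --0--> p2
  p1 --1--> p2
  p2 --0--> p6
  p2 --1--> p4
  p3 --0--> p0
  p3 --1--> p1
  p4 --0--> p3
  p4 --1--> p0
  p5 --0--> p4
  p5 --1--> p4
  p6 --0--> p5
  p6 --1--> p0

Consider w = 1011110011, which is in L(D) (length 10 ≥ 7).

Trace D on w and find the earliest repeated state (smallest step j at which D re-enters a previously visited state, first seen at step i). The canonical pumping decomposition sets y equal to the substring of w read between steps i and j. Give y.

10

State sequence: p0 -1-> p3 -0-> p0 -1-> p3 -1-> p1 -1-> p2 -1-> p4 -0-> p3 -0-> p0 -1-> p3 -1-> p1
First repeat at step 2: p0 was already visited.

So i = 0, j = 2, giving x = w[0:0] = ε, y = w[0:2] = 10, z = w[2:10] = 11110011.
Check: |xy| = 2 ≤ 7 and |y| = 2 ≥ 1. Reading y takes D from p0 back to p0, so every xyⁱz is accepted.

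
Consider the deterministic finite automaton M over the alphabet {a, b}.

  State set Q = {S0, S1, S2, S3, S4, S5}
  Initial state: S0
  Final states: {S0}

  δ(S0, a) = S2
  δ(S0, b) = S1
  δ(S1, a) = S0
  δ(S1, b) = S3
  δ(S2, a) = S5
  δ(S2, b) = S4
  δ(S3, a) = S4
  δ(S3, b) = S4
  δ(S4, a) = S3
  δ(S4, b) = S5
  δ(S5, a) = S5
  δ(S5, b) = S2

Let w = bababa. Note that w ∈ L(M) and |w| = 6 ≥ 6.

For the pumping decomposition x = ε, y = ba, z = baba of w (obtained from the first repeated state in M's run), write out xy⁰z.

baba

xy⁰z = xz = ε·baba = baba.
Reading y = ba takes M from S0 back to S0, so after x the machine is still in S0, and z then leads to the accepting state S0. Hence baba ∈ L(M).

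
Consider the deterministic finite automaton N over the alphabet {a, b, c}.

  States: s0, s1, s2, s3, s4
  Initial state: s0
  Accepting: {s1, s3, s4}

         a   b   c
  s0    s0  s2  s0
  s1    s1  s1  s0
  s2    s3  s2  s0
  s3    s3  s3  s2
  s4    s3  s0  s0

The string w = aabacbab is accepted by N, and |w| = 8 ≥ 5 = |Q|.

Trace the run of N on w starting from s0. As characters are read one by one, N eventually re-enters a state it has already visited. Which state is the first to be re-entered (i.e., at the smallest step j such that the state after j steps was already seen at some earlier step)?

s0

Run of N on w = a a b a c b a b:
  step 0: s0  (start)
  step 1: s0  (read a: s0→s0)   ← first repeat (s0 seen earlier)
  step 2: s0  (read a: s0→s0)
  step 3: s2  (read b: s0→s2)
  step 4: s3  (read a: s2→s3)
  step 5: s2  (read c: s3→s2)
  step 6: s2  (read b: s2→s2)
  step 7: s3  (read a: s2→s3)
  step 8: s3  (read b: s3→s3)

The earliest repeat is at step j = 1: N is in s0, which it already visited at step i = 0.
With |Q| = 5, pigeonhole forces a state repeat no later than step 5; the substring read between the first and second visits to that state can be pumped.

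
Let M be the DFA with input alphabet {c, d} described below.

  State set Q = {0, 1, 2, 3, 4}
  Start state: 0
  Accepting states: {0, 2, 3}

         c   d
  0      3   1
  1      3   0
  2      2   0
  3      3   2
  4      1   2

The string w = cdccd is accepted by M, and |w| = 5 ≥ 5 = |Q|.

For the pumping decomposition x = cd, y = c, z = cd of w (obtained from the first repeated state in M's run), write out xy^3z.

cdccccd

xy^3z = cd·c·c·c·cd = cdccccd.
Reading y = c takes M from 2 back to 2, so after x·y·y·y the machine is still in 2, and z then leads to the accepting state 0. Hence cdccccd ∈ L(M).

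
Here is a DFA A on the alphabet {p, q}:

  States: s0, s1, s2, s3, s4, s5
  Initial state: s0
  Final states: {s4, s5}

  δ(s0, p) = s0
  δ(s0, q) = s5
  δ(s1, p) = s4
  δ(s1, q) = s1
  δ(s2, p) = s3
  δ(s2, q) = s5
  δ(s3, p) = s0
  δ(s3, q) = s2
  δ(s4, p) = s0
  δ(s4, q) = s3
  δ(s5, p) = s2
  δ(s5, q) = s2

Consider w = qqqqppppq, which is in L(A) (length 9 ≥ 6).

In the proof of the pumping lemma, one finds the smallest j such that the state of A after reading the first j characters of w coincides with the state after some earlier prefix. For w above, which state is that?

s5

State sequence: s0 -q-> s5 -q-> s2 -q-> s5 -q-> s2 -p-> s3 -p-> s0 -p-> s0 -p-> s0 -q-> s5
First repeat at step 3: s5 was already visited.

The earliest repeat is at step j = 3: A is in s5, which it already visited at step i = 1.
Pumping length from the standard proof: p = 6 (the number of states). The repeated state found above gives |xy| = j ≤ 6 and |y| = j − i ≥ 1.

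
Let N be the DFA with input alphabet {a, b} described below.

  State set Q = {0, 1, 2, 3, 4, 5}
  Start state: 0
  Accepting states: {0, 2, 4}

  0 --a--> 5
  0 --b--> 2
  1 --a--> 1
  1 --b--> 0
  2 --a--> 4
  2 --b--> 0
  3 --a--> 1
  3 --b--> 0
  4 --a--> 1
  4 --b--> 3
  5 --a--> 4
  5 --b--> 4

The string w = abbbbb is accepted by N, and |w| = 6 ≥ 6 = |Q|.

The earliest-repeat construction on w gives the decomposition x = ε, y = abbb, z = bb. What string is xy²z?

xy^2z = ε·abbb·abbb·bb = abbbabbbbb.
Reading y = abbb takes N from 0 back to 0, so after x·y·y the machine is still in 0, and z then leads to the accepting state 0. Hence abbbabbbbb ∈ L(N).

abbbabbbbb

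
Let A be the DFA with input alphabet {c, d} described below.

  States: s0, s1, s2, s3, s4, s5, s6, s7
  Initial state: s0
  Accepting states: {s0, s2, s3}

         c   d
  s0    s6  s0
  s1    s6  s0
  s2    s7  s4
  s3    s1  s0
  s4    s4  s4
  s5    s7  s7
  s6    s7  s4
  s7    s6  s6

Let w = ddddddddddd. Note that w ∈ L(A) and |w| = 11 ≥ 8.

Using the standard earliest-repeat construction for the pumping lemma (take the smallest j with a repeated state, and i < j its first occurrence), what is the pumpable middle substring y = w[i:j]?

d

State sequence: s0 -d-> s0 -d-> s0 -d-> s0 -d-> s0 -d-> s0 -d-> s0 -d-> s0 -d-> s0 -d-> s0 -d-> s0 -d-> s0
First repeat at step 1: s0 was already visited.

So i = 0, j = 1, giving x = w[0:0] = ε, y = w[0:1] = d, z = w[1:11] = dddddddddd.
Check: |xy| = 1 ≤ 8 and |y| = 1 ≥ 1. Reading y takes A from s0 back to s0, so every xyⁱz is accepted.
Since A has 8 states, any run of length ≥ 8 visits 8+1 states, so by pigeonhole some state repeats within the first 8 steps — that repeat gives the pumpable loop.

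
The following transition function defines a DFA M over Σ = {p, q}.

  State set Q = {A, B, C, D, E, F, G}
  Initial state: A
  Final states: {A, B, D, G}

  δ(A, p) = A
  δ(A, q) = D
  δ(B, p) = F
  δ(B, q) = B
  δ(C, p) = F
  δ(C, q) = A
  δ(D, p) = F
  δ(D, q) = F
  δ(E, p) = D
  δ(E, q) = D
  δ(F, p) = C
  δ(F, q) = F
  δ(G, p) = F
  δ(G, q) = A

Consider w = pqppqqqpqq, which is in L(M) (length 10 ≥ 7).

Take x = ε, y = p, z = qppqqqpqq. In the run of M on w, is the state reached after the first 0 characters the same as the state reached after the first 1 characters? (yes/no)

Run of M on the first 1 characters of w = p:
  step 0: A  (start)
  step 1: A  (read p: A→A)

After x (step 0): A. After xy (step 1): A.
They match, so y = p drives M around a cycle from A back to itself; pumping y any number of times keeps M in A before reading z, and xyⁱz ∈ L(M) for every i ≥ 0.

yes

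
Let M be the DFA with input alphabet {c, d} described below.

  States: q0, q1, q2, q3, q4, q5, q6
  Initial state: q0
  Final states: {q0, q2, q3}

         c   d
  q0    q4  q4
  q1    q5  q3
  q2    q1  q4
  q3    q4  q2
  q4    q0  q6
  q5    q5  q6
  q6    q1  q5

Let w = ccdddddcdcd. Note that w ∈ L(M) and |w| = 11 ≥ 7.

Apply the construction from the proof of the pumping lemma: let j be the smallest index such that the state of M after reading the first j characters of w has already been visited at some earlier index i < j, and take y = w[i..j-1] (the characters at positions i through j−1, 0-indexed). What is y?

cc

State sequence: q0 -c-> q4 -c-> q0 -d-> q4 -d-> q6 -d-> q5 -d-> q6 -d-> q5 -c-> q5 -d-> q6 -c-> q1 -d-> q3
First repeat at step 2: q0 was already visited.

So i = 0, j = 2, giving x = w[0:0] = ε, y = w[0:2] = cc, z = w[2:11] = dddddcdcd.
Check: |xy| = 2 ≤ 7 and |y| = 2 ≥ 1. Reading y takes M from q0 back to q0, so every xyⁱz is accepted.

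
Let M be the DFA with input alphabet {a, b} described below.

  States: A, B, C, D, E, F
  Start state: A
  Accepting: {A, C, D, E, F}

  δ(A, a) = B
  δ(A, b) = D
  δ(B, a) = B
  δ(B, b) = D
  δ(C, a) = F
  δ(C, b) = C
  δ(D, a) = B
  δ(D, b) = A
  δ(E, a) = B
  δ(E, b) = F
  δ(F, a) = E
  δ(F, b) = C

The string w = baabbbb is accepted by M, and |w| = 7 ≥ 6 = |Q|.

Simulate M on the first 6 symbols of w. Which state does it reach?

State sequence: A -b-> D -a-> B -a-> B -b-> D -b-> A -b-> D

After reading 6 characters, M is in state D.
(This kind of state-tracing is the core of the pumping-lemma construction: with 6 states, pigeonhole forces a repeat within the first 6 steps.)

D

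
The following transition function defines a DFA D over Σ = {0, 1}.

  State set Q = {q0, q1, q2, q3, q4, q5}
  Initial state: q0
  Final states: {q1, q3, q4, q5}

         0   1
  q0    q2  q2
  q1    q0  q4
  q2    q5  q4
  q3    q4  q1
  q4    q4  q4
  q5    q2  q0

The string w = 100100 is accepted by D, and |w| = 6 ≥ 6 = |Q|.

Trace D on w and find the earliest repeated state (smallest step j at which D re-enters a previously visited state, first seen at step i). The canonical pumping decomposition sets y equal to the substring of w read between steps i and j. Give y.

Run of D on w = 1 0 0 1 0 0:
  step 0: q0  (start)
  step 1: q2  (read 1: q0→q2)
  step 2: q5  (read 0: q2→q5)
  step 3: q2  (read 0: q5→q2)   ← first repeat (q2 seen earlier)
  step 4: q4  (read 1: q2→q4)
  step 5: q4  (read 0: q4→q4)
  step 6: q4  (read 0: q4→q4)

So i = 1, j = 3, giving x = w[0:1] = 1, y = w[1:3] = 00, z = w[3:6] = 100.
Check: |xy| = 3 ≤ 6 and |y| = 2 ≥ 1. Reading y takes D from q2 back to q2, so every xyⁱz is accepted.
The DFA has 6 states, so the proof of the pumping lemma guarantees a repeated state among the first 6+1 visited; the segment between the two visits is the pumpable y.

00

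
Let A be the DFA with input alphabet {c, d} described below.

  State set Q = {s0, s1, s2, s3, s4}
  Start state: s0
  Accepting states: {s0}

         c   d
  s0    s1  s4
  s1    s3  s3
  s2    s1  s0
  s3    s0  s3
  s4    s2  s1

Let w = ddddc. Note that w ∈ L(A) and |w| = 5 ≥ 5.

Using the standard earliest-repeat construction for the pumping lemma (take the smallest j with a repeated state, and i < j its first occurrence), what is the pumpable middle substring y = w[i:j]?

State sequence: s0 -d-> s4 -d-> s1 -d-> s3 -d-> s3 -c-> s0
First repeat at step 4: s3 was already visited.

So i = 3, j = 4, giving x = w[0:3] = ddd, y = w[3:4] = d, z = w[4:5] = c.
Check: |xy| = 4 ≤ 5 and |y| = 1 ≥ 1. Reading y takes A from s3 back to s3, so every xyⁱz is accepted.

d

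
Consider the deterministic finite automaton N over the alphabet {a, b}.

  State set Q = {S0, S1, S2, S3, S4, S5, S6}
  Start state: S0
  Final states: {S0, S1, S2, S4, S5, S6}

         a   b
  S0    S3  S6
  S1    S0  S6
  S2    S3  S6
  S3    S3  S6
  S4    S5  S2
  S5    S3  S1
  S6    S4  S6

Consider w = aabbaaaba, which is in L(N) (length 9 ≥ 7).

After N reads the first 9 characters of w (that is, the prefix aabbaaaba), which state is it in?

State sequence: S0 -a-> S3 -a-> S3 -b-> S6 -b-> S6 -a-> S4 -a-> S5 -a-> S3 -b-> S6 -a-> S4

After reading 9 characters, N is in state S4.

S4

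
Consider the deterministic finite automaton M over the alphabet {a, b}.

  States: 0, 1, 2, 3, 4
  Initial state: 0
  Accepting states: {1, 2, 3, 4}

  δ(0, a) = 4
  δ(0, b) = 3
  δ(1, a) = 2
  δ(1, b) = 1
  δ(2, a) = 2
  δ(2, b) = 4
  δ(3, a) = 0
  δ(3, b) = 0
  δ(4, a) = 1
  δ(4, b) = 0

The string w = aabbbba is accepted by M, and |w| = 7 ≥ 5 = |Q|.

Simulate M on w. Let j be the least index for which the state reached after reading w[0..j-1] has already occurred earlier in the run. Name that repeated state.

State sequence: 0 -a-> 4 -a-> 1 -b-> 1 -b-> 1 -b-> 1 -b-> 1 -a-> 2
First repeat at step 3: 1 was already visited.

The earliest repeat is at step j = 3: M is in 1, which it already visited at step i = 2.
The DFA has 5 states, so the proof of the pumping lemma guarantees a repeated state among the first 5+1 visited; the segment between the two visits is the pumpable y.

1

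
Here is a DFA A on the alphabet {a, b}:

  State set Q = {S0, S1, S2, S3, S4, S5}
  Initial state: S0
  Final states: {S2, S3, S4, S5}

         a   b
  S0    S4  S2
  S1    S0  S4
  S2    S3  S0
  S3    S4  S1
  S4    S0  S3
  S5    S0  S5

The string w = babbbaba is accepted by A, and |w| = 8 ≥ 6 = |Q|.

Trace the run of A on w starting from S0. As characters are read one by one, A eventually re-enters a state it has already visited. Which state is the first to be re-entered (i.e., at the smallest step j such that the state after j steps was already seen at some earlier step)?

State sequence: S0 -b-> S2 -a-> S3 -b-> S1 -b-> S4 -b-> S3 -a-> S4 -b-> S3 -a-> S4
First repeat at step 5: S3 was already visited.

The earliest repeat is at step j = 5: A is in S3, which it already visited at step i = 2.

S3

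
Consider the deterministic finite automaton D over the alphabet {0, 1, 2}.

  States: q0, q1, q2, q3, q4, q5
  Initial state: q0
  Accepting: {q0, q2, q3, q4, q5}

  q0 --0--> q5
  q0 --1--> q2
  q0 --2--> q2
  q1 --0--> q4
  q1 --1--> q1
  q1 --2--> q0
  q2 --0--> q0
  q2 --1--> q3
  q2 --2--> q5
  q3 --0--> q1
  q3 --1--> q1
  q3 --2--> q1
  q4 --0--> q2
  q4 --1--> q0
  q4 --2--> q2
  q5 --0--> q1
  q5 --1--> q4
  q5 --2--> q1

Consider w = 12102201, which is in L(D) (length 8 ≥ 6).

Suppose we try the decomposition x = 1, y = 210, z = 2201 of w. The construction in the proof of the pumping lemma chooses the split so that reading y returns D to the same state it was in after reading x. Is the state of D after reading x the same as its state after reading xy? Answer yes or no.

Run of D on the first 4 characters of w = 1 2 1 0:
  step 0: q0  (start)
  step 1: q2  (read 1: q0→q2)
  step 2: q5  (read 2: q2→q5)
  step 3: q4  (read 1: q5→q4)
  step 4: q2  (read 0: q4→q2)

After x (step 1): q2. After xy (step 4): q2.
They match, so y = 210 drives D around a cycle from q2 back to itself; pumping y any number of times keeps D in q2 before reading z, and xyⁱz ∈ L(D) for every i ≥ 0.

yes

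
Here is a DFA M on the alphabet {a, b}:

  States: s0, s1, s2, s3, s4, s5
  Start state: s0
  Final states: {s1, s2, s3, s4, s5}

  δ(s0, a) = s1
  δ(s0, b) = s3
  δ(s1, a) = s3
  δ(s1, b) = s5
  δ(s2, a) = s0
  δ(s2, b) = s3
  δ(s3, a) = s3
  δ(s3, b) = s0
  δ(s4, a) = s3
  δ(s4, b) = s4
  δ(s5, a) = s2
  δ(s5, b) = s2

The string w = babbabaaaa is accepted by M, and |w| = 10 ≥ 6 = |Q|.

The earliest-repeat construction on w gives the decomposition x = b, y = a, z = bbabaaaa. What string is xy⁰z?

xy⁰z = xz = b·bbabaaaa = bbbabaaaa.
Reading y = a takes M from s3 back to s3, so after x the machine is still in s3, and z then leads to the accepting state s3. Hence bbbabaaaa ∈ L(M).

bbbabaaaa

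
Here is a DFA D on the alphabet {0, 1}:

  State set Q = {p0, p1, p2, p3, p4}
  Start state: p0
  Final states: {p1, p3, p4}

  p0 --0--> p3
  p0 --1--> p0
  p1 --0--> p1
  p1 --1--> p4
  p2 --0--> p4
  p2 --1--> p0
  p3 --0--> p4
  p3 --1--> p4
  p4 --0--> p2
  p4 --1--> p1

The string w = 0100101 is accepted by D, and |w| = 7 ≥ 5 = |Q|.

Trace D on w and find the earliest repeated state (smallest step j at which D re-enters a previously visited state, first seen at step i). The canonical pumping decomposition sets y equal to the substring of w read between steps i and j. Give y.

State sequence: p0 -0-> p3 -1-> p4 -0-> p2 -0-> p4 -1-> p1 -0-> p1 -1-> p4
First repeat at step 4: p4 was already visited.

So i = 2, j = 4, giving x = w[0:2] = 01, y = w[2:4] = 00, z = w[4:7] = 101.
Check: |xy| = 4 ≤ 5 and |y| = 2 ≥ 1. Reading y takes D from p4 back to p4, so every xyⁱz is accepted.
The DFA has 5 states, so the proof of the pumping lemma guarantees a repeated state among the first 5+1 visited; the segment between the two visits is the pumpable y.

00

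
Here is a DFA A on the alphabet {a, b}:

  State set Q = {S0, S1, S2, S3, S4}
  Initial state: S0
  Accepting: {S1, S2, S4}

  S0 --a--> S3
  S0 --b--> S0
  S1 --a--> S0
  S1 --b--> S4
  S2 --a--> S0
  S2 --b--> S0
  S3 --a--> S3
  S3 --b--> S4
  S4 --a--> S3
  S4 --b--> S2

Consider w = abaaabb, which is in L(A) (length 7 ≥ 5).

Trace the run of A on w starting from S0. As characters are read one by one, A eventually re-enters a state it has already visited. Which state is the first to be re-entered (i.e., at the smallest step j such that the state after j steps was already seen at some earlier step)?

S3

Run of A on w = a b a a a b b:
  step 0: S0  (start)
  step 1: S3  (read a: S0→S3)
  step 2: S4  (read b: S3→S4)
  step 3: S3  (read a: S4→S3)   ← first repeat (S3 seen earlier)
  step 4: S3  (read a: S3→S3)
  step 5: S3  (read a: S3→S3)
  step 6: S4  (read b: S3→S4)
  step 7: S2  (read b: S4→S2)

The earliest repeat is at step j = 3: A is in S3, which it already visited at step i = 1.
With |Q| = 5, pigeonhole forces a state repeat no later than step 5; the substring read between the first and second visits to that state can be pumped.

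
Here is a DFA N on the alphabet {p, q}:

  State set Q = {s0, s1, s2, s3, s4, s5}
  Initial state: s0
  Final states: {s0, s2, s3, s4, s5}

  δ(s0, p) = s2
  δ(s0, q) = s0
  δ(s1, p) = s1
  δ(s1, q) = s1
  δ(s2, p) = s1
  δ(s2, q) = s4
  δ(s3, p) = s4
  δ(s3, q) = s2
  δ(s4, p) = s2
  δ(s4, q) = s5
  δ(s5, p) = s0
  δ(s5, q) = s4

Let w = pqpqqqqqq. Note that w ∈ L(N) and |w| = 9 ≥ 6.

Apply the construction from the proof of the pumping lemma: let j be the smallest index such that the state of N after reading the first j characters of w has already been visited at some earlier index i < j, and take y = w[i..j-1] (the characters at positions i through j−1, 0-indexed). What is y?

qp

Run of N on w = p q p q q q q q q:
  step 0: s0  (start)
  step 1: s2  (read p: s0→s2)
  step 2: s4  (read q: s2→s4)
  step 3: s2  (read p: s4→s2)   ← first repeat (s2 seen earlier)
  step 4: s4  (read q: s2→s4)
  step 5: s5  (read q: s4→s5)
  step 6: s4  (read q: s5→s4)
  step 7: s5  (read q: s4→s5)
  step 8: s4  (read q: s5→s4)
  step 9: s5  (read q: s4→s5)

So i = 1, j = 3, giving x = w[0:1] = p, y = w[1:3] = qp, z = w[3:9] = qqqqqq.
Check: |xy| = 3 ≤ 6 and |y| = 2 ≥ 1. Reading y takes N from s2 back to s2, so every xyⁱz is accepted.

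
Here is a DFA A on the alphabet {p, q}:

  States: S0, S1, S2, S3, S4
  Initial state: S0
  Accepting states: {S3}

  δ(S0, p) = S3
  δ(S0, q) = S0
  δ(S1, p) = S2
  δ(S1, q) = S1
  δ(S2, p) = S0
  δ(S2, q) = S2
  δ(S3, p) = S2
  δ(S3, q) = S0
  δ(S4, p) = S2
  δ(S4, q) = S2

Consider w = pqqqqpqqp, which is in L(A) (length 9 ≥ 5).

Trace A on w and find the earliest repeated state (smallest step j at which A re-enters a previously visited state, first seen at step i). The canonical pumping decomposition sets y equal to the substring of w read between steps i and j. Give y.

Run of A on w = p q q q q p q q p:
  step 0: S0  (start)
  step 1: S3  (read p: S0→S3)
  step 2: S0  (read q: S3→S0)   ← first repeat (S0 seen earlier)
  step 3: S0  (read q: S0→S0)
  step 4: S0  (read q: S0→S0)
  step 5: S0  (read q: S0→S0)
  step 6: S3  (read p: S0→S3)
  step 7: S0  (read q: S3→S0)
  step 8: S0  (read q: S0→S0)
  step 9: S3  (read p: S0→S3)

So i = 0, j = 2, giving x = w[0:0] = ε, y = w[0:2] = pq, z = w[2:9] = qqqpqqp.
Check: |xy| = 2 ≤ 5 and |y| = 2 ≥ 1. Reading y takes A from S0 back to S0, so every xyⁱz is accepted.
The DFA has 5 states, so the proof of the pumping lemma guarantees a repeated state among the first 5+1 visited; the segment between the two visits is the pumpable y.

pq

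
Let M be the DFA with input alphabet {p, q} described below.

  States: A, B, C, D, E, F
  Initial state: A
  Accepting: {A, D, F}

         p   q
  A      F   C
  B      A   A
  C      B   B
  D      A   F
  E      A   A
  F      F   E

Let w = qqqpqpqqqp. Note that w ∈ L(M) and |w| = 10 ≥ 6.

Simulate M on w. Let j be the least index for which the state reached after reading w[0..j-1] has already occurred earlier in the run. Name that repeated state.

A

Run of M on w = q q q p q p q q q p:
  step 0: A  (start)
  step 1: C  (read q: A→C)
  step 2: B  (read q: C→B)
  step 3: A  (read q: B→A)   ← first repeat (A seen earlier)
  step 4: F  (read p: A→F)
  step 5: E  (read q: F→E)
  step 6: A  (read p: E→A)
  step 7: C  (read q: A→C)
  step 8: B  (read q: C→B)
  step 9: A  (read q: B→A)
  step 10: F  (read p: A→F)

The earliest repeat is at step j = 3: M is in A, which it already visited at step i = 0.
Since M has 6 states, any run of length ≥ 6 visits 6+1 states, so by pigeonhole some state repeats within the first 6 steps — that repeat gives the pumpable loop.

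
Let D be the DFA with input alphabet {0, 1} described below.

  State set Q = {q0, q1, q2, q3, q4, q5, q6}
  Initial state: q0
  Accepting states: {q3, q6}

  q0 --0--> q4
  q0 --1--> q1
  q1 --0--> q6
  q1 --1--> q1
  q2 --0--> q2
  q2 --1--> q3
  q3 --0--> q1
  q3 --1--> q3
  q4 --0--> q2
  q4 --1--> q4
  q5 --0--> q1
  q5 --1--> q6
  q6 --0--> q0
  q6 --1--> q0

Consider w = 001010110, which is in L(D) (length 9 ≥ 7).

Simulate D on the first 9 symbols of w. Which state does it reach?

q6

Run of D on the first 9 characters of w = 0 0 1 0 1 0 1 1 0:
  step 0: q0  (start)
  step 1: q4  (read 0: q0→q4)
  step 2: q2  (read 0: q4→q2)
  step 3: q3  (read 1: q2→q3)
  step 4: q1  (read 0: q3→q1)
  step 5: q1  (read 1: q1→q1)
  step 6: q6  (read 0: q1→q6)
  step 7: q0  (read 1: q6→q0)
  step 8: q1  (read 1: q0→q1)
  step 9: q6  (read 0: q1→q6)

After reading 9 characters, D is in state q6.
(This kind of state-tracing is the core of the pumping-lemma construction: with 7 states, pigeonhole forces a repeat within the first 7 steps.)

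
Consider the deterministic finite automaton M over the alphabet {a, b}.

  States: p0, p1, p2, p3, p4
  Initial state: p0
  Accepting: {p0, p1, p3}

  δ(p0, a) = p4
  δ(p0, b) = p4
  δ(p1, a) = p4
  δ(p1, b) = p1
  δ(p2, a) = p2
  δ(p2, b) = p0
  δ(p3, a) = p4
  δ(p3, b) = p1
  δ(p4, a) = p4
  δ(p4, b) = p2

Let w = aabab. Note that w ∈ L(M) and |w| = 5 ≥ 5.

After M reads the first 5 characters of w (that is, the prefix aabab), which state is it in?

p0

State sequence: p0 -a-> p4 -a-> p4 -b-> p2 -a-> p2 -b-> p0

After reading 5 characters, M is in state p0.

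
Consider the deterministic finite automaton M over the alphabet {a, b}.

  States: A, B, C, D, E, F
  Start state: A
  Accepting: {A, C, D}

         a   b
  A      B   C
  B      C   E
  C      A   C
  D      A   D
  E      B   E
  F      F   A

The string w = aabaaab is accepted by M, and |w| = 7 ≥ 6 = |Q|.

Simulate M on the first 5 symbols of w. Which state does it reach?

B

Run of M on the first 5 characters of w = a a b a a:
  step 0: A  (start)
  step 1: B  (read a: A→B)
  step 2: C  (read a: B→C)
  step 3: C  (read b: C→C)
  step 4: A  (read a: C→A)
  step 5: B  (read a: A→B)

After reading 5 characters, M is in state B.
(This kind of state-tracing is the core of the pumping-lemma construction: with 6 states, pigeonhole forces a repeat within the first 6 steps.)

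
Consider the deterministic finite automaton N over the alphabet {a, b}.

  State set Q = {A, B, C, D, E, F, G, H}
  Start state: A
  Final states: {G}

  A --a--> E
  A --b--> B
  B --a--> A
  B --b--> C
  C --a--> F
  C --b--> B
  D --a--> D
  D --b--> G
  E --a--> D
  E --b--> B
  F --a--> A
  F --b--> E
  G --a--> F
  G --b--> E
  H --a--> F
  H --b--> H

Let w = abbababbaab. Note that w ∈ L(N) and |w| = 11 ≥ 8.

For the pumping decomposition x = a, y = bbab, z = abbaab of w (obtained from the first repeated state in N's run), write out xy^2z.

abbabbbababbaab

xy^2z = a·bbab·bbab·abbaab = abbabbbababbaab.
Reading y = bbab takes N from E back to E, so after x·y·y the machine is still in E, and z then leads to the accepting state G. Hence abbabbbababbaab ∈ L(N).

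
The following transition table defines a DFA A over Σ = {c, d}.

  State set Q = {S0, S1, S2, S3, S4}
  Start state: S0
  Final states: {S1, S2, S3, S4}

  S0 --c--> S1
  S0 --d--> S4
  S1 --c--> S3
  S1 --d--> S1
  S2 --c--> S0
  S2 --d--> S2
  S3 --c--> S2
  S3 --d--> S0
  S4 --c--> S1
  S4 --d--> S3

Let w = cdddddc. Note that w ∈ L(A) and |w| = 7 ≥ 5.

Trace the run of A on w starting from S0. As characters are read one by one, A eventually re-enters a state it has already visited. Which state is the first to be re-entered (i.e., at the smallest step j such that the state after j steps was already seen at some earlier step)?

S1

Run of A on w = c d d d d d c:
  step 0: S0  (start)
  step 1: S1  (read c: S0→S1)
  step 2: S1  (read d: S1→S1)   ← first repeat (S1 seen earlier)
  step 3: S1  (read d: S1→S1)
  step 4: S1  (read d: S1→S1)
  step 5: S1  (read d: S1→S1)
  step 6: S1  (read d: S1→S1)
  step 7: S3  (read c: S1→S3)

The earliest repeat is at step j = 2: A is in S1, which it already visited at step i = 1.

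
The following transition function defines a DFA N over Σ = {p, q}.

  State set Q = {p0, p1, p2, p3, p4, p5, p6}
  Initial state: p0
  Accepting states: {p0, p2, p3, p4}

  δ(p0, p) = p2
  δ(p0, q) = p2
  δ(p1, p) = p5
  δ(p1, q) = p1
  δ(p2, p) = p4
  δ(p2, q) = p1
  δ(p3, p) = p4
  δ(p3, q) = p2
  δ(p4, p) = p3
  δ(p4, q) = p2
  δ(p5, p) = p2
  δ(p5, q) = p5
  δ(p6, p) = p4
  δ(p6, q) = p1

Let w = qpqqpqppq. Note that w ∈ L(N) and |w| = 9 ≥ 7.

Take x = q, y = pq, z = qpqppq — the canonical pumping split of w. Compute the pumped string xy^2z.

qpqpqqpqppq

xy^2z = q·pq·pq·qpqppq = qpqpqqpqppq.
Reading y = pq takes N from p2 back to p2, so after x·y·y the machine is still in p2, and z then leads to the accepting state p2. Hence qpqpqqpqppq ∈ L(N).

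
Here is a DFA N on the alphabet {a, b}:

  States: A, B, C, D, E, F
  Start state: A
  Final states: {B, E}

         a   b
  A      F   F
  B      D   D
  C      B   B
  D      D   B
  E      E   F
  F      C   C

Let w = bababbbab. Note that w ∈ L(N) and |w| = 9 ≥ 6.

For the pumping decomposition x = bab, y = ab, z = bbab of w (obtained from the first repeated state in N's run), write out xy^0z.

xy⁰z = xz = bab·bbab = babbbab.
Reading y = ab takes N from B back to B, so after x the machine is still in B, and z then leads to the accepting state B. Hence babbbab ∈ L(N).

babbbab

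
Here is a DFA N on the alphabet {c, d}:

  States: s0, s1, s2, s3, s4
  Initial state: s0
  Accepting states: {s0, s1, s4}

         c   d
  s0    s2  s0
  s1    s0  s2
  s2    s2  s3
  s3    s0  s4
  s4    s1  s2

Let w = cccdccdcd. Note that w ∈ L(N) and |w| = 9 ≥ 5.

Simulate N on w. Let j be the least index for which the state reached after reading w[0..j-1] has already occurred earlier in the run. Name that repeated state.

Run of N on w = c c c d c c d c d:
  step 0: s0  (start)
  step 1: s2  (read c: s0→s2)
  step 2: s2  (read c: s2→s2)   ← first repeat (s2 seen earlier)
  step 3: s2  (read c: s2→s2)
  step 4: s3  (read d: s2→s3)
  step 5: s0  (read c: s3→s0)
  step 6: s2  (read c: s0→s2)
  step 7: s3  (read d: s2→s3)
  step 8: s0  (read c: s3→s0)
  step 9: s0  (read d: s0→s0)

The earliest repeat is at step j = 2: N is in s2, which it already visited at step i = 1.

s2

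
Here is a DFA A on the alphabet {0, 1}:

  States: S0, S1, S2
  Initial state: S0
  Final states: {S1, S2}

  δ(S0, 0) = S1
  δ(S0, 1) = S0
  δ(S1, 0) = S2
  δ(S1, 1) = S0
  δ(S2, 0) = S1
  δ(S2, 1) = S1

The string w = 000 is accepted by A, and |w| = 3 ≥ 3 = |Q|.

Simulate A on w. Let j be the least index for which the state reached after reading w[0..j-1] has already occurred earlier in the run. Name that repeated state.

S1

Run of A on w = 0 0 0:
  step 0: S0  (start)
  step 1: S1  (read 0: S0→S1)
  step 2: S2  (read 0: S1→S2)
  step 3: S1  (read 0: S2→S1)   ← first repeat (S1 seen earlier)

The earliest repeat is at step j = 3: A is in S1, which it already visited at step i = 1.
The DFA has 3 states, so the proof of the pumping lemma guarantees a repeated state among the first 3+1 visited; the segment between the two visits is the pumpable y.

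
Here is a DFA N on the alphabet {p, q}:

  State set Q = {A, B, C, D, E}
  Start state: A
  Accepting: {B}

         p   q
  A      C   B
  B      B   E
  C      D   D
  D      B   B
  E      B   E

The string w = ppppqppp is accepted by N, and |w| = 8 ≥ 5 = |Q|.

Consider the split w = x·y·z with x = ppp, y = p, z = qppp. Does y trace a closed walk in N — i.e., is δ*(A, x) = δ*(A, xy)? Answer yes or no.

yes

Run of N on the first 4 characters of w = p p p p:
  step 0: A  (start)
  step 1: C  (read p: A→C)
  step 2: D  (read p: C→D)
  step 3: B  (read p: D→B)
  step 4: B  (read p: B→B)

After x (step 3): B. After xy (step 4): B.
They match, so y = p drives N around a cycle from B back to itself; pumping y any number of times keeps N in B before reading z, and xyⁱz ∈ L(N) for every i ≥ 0.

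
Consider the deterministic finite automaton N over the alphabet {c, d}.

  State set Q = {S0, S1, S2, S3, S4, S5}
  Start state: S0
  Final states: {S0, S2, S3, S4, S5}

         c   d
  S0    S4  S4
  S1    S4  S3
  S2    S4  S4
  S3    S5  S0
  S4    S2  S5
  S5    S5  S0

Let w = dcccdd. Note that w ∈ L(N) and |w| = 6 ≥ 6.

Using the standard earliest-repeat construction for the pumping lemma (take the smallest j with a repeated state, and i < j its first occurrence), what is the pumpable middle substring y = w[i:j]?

Run of N on w = d c c c d d:
  step 0: S0  (start)
  step 1: S4  (read d: S0→S4)
  step 2: S2  (read c: S4→S2)
  step 3: S4  (read c: S2→S4)   ← first repeat (S4 seen earlier)
  step 4: S2  (read c: S4→S2)
  step 5: S4  (read d: S2→S4)
  step 6: S5  (read d: S4→S5)

So i = 1, j = 3, giving x = w[0:1] = d, y = w[1:3] = cc, z = w[3:6] = cdd.
Check: |xy| = 3 ≤ 6 and |y| = 2 ≥ 1. Reading y takes N from S4 back to S4, so every xyⁱz is accepted.
The DFA has 6 states, so the proof of the pumping lemma guarantees a repeated state among the first 6+1 visited; the segment between the two visits is the pumpable y.

cc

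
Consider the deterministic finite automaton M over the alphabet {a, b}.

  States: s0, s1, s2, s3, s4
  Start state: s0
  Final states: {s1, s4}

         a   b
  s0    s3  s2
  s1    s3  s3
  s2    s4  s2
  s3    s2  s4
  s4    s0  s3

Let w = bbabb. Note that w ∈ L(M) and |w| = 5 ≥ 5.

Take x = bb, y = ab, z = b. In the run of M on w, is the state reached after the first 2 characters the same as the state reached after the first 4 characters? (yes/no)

no

State sequence: s0 -b-> s2 -b-> s2 -a-> s4 -b-> s3

After x (step 2): s2. After xy (step 4): s3.
They differ (s2 ≠ s3), so y is not a cycle from the state after x; this split is not the one the pumping-lemma construction produces, and pumping y need not keep the string in L(M).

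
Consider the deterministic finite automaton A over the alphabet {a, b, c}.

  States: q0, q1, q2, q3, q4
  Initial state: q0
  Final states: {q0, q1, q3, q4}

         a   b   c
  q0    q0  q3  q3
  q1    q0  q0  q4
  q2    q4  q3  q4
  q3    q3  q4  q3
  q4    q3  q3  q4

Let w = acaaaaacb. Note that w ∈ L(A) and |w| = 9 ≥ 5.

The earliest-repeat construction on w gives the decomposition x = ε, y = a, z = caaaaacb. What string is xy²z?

xy^2z = ε·a·a·caaaaacb = aacaaaaacb.
Reading y = a takes A from q0 back to q0, so after x·y·y the machine is still in q0, and z then leads to the accepting state q4. Hence aacaaaaacb ∈ L(A).

aacaaaaacb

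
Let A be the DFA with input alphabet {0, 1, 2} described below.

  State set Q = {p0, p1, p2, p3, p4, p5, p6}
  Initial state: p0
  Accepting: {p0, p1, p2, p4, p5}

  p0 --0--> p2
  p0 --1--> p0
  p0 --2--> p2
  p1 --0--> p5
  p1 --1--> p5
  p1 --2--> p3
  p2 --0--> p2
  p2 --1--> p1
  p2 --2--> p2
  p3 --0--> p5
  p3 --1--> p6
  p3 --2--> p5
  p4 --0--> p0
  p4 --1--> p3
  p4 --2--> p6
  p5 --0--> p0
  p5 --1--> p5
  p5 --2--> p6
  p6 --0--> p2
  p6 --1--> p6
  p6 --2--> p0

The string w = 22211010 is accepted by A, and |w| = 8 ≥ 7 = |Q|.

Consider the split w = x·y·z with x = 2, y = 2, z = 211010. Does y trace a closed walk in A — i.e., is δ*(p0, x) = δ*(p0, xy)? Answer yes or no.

Run of A on the first 2 characters of w = 2 2:
  step 0: p0  (start)
  step 1: p2  (read 2: p0→p2)
  step 2: p2  (read 2: p2→p2)

After x (step 1): p2. After xy (step 2): p2.
They match, so y = 2 drives A around a cycle from p2 back to itself; pumping y any number of times keeps A in p2 before reading z, and xyⁱz ∈ L(A) for every i ≥ 0.

yes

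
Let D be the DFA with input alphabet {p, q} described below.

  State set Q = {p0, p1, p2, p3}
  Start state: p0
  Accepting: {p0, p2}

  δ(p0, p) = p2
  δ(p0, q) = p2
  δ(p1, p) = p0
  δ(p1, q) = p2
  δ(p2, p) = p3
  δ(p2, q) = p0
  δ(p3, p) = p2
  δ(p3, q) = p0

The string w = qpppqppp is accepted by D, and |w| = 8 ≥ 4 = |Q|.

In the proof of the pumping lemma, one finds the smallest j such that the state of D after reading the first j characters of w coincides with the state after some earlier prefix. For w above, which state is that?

Run of D on w = q p p p q p p p:
  step 0: p0  (start)
  step 1: p2  (read q: p0→p2)
  step 2: p3  (read p: p2→p3)
  step 3: p2  (read p: p3→p2)   ← first repeat (p2 seen earlier)
  step 4: p3  (read p: p2→p3)
  step 5: p0  (read q: p3→p0)
  step 6: p2  (read p: p0→p2)
  step 7: p3  (read p: p2→p3)
  step 8: p2  (read p: p3→p2)

The earliest repeat is at step j = 3: D is in p2, which it already visited at step i = 1.

p2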